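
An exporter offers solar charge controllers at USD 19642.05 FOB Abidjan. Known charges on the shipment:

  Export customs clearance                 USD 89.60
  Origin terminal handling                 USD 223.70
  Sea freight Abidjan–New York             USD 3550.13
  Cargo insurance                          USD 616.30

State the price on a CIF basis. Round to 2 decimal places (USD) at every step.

Not relevant to the conversion: origin terminal, export clearance — on the seller under both FOB and CIF; already in the FOB price and stays in the CIF price.
From FOB to CIF, the seller additionally bears: freight, insurance.
CIF price = 19642.05 + 3550.13 + 616.30 = 23808.48

CIF price: USD 23808.48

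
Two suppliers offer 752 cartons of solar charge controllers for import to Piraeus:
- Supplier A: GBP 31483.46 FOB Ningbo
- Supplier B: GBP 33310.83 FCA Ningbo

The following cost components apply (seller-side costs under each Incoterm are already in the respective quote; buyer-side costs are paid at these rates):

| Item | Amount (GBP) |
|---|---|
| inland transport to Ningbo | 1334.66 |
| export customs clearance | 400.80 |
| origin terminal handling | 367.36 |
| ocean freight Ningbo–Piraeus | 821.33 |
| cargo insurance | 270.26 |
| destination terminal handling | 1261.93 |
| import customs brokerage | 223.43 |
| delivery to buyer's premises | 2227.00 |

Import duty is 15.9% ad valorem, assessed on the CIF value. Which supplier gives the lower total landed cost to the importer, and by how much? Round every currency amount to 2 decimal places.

Supplier A is cheaper by GBP 2543.70

Supplier A (FOB):
CIF value = FOB price + freight + insurance = 31483.46 + 821.33 + 270.26 = 32575.05
Import duty = 32575.05 × 15.9% = 5179.43
Buyer bears (A): 821.33 + 270.26 + 1261.93 + 223.43 + 2227.00 = 4803.95
Landed cost (A) = invoice 31483.46 + 4803.95 + duty 5179.43 = 41466.84
Supplier B (FCA):
CIF value = FCA price + origin terminal + freight + insurance = 33310.83 + 367.36 + 821.33 + 270.26 = 34769.78
Import duty = 34769.78 × 15.9% = 5528.40
Buyer bears (B): 367.36 + 821.33 + 270.26 + 1261.93 + 223.43 + 2227.00 = 5171.31
Landed cost (B) = invoice 33310.83 + 5171.31 + duty 5528.40 = 44010.54
Difference = |41466.84 − 44010.54| = 2543.70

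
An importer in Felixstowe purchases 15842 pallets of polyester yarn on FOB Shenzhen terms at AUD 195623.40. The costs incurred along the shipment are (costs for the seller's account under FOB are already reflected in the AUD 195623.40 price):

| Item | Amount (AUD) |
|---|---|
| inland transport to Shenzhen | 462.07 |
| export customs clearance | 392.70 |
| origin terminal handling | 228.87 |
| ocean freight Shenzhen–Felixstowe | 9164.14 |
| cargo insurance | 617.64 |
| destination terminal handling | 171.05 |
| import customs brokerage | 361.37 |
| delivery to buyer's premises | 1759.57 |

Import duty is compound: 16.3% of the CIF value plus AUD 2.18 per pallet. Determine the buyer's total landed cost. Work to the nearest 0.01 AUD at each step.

Total landed cost: AUD 275713.77

FOB: the seller bears costs until goods are on board at the origin port; the buyer bears freight, insurance and all costs thereafter.
Already in the invoice (seller's account under FOB): inland to port, export clearance, origin terminal — exclude.
CIF value = FOB price + freight + insurance = 195623.40 + 9164.14 + 617.64 = 205405.18
Ad valorem component: 205405.18 × 16.3% = 33481.04
Specific component: 15842 × 2.18 = 34535.56
Import duty = 33481.04 + 34535.56 = 68016.60
Buyer bears: freight 9164.14 + insurance 617.64 + destination terminal 171.05 + brokerage 361.37 + delivery 1759.57 + duty 68016.60 = 80090.37
Landed cost = invoice 195623.40 + 80090.37 = 275713.77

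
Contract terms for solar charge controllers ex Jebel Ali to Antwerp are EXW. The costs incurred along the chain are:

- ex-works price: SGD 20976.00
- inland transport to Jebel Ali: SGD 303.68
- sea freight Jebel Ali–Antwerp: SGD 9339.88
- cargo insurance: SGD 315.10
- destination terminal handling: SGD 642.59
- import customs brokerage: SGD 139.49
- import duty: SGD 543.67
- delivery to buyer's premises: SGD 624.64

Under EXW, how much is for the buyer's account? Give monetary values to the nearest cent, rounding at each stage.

EXW: the seller makes goods available at their premises; the buyer bears all onward costs.
Seller's account: goods 20976.00 = 20976.00
Buyer's account: inland to port 303.68 + freight 9339.88 + insurance 315.10 + destination terminal 642.59 + brokerage 139.49 + duty 543.67 + delivery 624.64 = 11909.05

Buyer's account: SGD 11909.05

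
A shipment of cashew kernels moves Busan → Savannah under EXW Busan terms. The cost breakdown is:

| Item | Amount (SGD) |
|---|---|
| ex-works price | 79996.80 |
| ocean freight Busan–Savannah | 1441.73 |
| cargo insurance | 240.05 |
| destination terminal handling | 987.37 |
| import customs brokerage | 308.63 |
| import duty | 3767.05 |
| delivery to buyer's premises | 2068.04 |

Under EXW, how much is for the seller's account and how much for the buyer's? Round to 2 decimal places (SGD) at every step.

EXW: the seller makes goods available at their premises; the buyer bears all onward costs.
Seller's account: goods 79996.80 = 79996.80
Buyer's account: freight 1441.73 + insurance 240.05 + destination terminal 987.37 + brokerage 308.63 + duty 3767.05 + delivery 2068.04 = 8812.87

Seller: SGD 79996.80; buyer: SGD 8812.87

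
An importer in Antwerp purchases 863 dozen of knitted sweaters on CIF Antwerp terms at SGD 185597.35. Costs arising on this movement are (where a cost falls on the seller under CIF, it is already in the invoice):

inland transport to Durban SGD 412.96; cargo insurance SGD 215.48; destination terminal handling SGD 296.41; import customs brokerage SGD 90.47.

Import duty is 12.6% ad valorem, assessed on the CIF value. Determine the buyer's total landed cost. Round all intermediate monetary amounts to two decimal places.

Total landed cost: SGD 209369.50

CIF: the seller pays costs through ocean freight and marine insurance to the destination port.
Already in the invoice (seller's account under CIF): inland to port, insurance — exclude.
The CIF price already equals the CIF value: 185597.35
Import duty = 185597.35 × 12.6% = 23385.27
Buyer bears: destination terminal 296.41 + brokerage 90.47 + duty 23385.27 = 23772.15
Landed cost = invoice 185597.35 + 23772.15 = 209369.50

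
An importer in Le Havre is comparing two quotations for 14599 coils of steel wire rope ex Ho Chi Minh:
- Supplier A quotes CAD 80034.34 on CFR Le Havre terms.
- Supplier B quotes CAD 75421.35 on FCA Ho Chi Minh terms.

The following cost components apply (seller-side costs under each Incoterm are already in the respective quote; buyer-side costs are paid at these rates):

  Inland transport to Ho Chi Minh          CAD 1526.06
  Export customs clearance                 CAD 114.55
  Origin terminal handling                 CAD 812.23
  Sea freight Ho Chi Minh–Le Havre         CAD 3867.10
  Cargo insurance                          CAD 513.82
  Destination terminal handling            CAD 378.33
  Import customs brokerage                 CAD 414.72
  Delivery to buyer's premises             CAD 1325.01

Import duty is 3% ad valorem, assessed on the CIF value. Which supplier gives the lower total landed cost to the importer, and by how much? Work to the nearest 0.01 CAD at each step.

Supplier A is cheaper by CAD 68.34

Supplier A (CFR):
CIF value = CFR price + insurance = 80034.34 + 513.82 = 80548.16
Import duty = 80548.16 × 3% = 2416.44
Buyer bears (A): 513.82 + 378.33 + 414.72 + 1325.01 = 2631.88
Landed cost (A) = invoice 80034.34 + 2631.88 + duty 2416.44 = 85082.66
Supplier B (FCA):
CIF value = FCA price + origin terminal + freight + insurance = 75421.35 + 812.23 + 3867.10 + 513.82 = 80614.50
Import duty = 80614.50 × 3% = 2418.44
Buyer bears (B): 812.23 + 3867.10 + 513.82 + 378.33 + 414.72 + 1325.01 = 7311.21
Landed cost (B) = invoice 75421.35 + 7311.21 + duty 2418.44 = 85151.00
Difference = |85082.66 − 85151.00| = 68.34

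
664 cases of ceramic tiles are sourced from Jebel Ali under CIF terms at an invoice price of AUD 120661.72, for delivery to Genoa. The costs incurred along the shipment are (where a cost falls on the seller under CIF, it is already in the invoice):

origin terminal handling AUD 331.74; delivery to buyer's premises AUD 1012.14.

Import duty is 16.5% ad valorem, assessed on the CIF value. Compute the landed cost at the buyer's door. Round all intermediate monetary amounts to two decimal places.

CIF: the seller pays costs through ocean freight and marine insurance to the destination port.
Already in the invoice (seller's account under CIF): origin terminal — exclude.
The CIF price already equals the CIF value: 120661.72
Import duty = 120661.72 × 16.5% = 19909.18
Buyer bears: delivery 1012.14 + duty 19909.18 = 20921.32
Landed cost = invoice 120661.72 + 20921.32 = 141583.04

Total landed cost: AUD 141583.04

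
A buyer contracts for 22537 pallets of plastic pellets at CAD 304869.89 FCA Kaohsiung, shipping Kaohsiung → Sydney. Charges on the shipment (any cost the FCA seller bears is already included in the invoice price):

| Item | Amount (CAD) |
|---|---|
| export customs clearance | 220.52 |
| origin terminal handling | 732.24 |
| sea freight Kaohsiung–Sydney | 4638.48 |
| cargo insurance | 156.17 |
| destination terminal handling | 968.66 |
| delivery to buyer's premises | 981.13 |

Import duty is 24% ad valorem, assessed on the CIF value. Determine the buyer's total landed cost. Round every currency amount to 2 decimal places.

Total landed cost: CAD 386841.80

FCA: the seller delivers export-cleared goods to the carrier; the buyer bears costs from that point.
Already in the invoice (seller's account under FCA): export clearance — exclude.
CIF value = FCA price + origin terminal + freight + insurance = 304869.89 + 732.24 + 4638.48 + 156.17 = 310396.78
Import duty = 310396.78 × 24% = 74495.23
Buyer bears: origin terminal 732.24 + freight 4638.48 + insurance 156.17 + destination terminal 968.66 + delivery 981.13 + duty 74495.23 = 81971.91
Landed cost = invoice 304869.89 + 81971.91 = 386841.80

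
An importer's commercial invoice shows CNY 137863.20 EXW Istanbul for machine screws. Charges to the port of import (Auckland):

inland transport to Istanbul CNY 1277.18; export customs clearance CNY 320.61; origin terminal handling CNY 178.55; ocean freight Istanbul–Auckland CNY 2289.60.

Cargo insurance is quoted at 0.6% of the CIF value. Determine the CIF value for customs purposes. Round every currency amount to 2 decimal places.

Let C be the CIF value. C = EXW price + pre-shipment costs + freight + 0.6% × C
C − 0.6% × C = 137863.20 + 1277.18 + 320.61 + 178.55 + 2289.60
0.994 × C = 141929.14
C = 141929.14 / 0.994 = 142785.86
Insurance premium = 0.6% × 142785.86 = 856.72

CIF value: CNY 142785.86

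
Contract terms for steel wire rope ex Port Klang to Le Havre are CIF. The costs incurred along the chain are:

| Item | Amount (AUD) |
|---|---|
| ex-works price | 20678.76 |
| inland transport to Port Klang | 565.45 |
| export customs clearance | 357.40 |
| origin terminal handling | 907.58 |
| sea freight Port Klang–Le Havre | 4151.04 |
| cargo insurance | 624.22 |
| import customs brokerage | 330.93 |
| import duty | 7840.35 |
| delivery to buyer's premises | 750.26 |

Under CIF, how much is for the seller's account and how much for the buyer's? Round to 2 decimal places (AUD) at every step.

Seller: AUD 27284.45; buyer: AUD 8921.54

CIF: the seller pays costs through ocean freight and marine insurance to the destination port.
Seller's account: goods 20678.76 + inland to port 565.45 + export clearance 357.40 + origin terminal 907.58 + freight 4151.04 + insurance 624.22 = 27284.45
Buyer's account: brokerage 330.93 + duty 7840.35 + delivery 750.26 = 8921.54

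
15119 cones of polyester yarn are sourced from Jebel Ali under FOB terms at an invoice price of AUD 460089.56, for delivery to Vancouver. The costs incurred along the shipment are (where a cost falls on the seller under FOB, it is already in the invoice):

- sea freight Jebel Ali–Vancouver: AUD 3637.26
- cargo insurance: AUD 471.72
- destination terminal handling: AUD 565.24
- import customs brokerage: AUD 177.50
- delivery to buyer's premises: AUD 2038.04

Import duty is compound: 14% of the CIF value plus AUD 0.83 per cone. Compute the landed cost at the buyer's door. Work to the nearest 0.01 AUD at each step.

FOB: the seller bears costs until goods are on board at the origin port; the buyer bears freight, insurance and all costs thereafter.
CIF value = FOB price + freight + insurance = 460089.56 + 3637.26 + 471.72 = 464198.54
Ad valorem component: 464198.54 × 14% = 64987.80
Specific component: 15119 × 0.83 = 12548.77
Import duty = 64987.80 + 12548.77 = 77536.57
Buyer bears: freight 3637.26 + insurance 471.72 + destination terminal 565.24 + brokerage 177.50 + delivery 2038.04 + duty 77536.57 = 84426.33
Landed cost = invoice 460089.56 + 84426.33 = 544515.89

Total landed cost: AUD 544515.89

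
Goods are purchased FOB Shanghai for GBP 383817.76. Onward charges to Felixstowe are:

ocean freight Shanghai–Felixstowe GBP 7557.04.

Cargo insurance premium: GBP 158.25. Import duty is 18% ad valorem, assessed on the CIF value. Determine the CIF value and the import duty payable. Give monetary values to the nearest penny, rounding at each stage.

CIF = FOB price + freight + insurance
CIF = 383817.76 + 7557.04 + 158.25 = 391533.05
Import duty = 391533.05 × 18% = 70475.95

CIF value: GBP 391533.05; import duty: GBP 70475.95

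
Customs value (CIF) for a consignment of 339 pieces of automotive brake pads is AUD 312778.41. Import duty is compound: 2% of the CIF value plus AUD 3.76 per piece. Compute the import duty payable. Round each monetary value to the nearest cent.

Import duty: AUD 7530.21

Ad valorem component: 312778.41 × 2% = 6255.57
Specific component: 339 × 3.76 = 1274.64
Import duty = 6255.57 + 1274.64 = 7530.21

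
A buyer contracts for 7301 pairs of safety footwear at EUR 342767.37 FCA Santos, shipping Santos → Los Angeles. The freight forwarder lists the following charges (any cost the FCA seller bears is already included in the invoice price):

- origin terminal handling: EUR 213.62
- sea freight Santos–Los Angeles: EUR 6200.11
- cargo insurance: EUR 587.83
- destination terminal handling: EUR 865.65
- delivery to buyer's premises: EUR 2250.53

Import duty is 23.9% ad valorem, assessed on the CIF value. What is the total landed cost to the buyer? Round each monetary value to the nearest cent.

FCA: the seller delivers export-cleared goods to the carrier; the buyer bears costs from that point.
CIF value = FCA price + origin terminal + freight + insurance = 342767.37 + 213.62 + 6200.11 + 587.83 = 349768.93
Import duty = 349768.93 × 23.9% = 83594.77
Buyer bears: origin terminal 213.62 + freight 6200.11 + insurance 587.83 + destination terminal 865.65 + delivery 2250.53 + duty 83594.77 = 93712.51
Landed cost = invoice 342767.37 + 93712.51 = 436479.88

Total landed cost: EUR 436479.88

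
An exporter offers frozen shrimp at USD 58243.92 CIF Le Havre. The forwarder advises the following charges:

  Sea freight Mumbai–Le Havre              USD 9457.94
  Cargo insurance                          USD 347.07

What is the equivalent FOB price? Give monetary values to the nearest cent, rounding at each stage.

FOB price: USD 48438.91

From CIF to FOB, the seller no longer bears: freight, insurance.
FOB price = 58243.92 − 9457.94 − 347.07 = 48438.91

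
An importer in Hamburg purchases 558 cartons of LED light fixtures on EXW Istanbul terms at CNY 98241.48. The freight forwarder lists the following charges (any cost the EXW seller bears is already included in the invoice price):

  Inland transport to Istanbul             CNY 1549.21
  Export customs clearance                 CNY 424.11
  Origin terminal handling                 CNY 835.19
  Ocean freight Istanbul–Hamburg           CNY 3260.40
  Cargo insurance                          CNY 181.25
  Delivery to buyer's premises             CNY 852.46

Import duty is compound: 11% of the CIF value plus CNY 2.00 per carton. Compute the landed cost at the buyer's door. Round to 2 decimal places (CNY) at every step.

EXW: the seller makes goods available at their premises; the buyer bears all onward costs.
CIF value = EXW price + inland to port + export clearance + origin terminal + freight + insurance = 98241.48 + 1549.21 + 424.11 + 835.19 + 3260.40 + 181.25 = 104491.64
Ad valorem component: 104491.64 × 11% = 11494.08
Specific component: 558 × 2.00 = 1116.00
Import duty = 11494.08 + 1116.00 = 12610.08
Buyer bears: inland to port 1549.21 + export clearance 424.11 + origin terminal 835.19 + freight 3260.40 + insurance 181.25 + delivery 852.46 + duty 12610.08 = 19712.70
Landed cost = invoice 98241.48 + 19712.70 = 117954.18

Total landed cost: CNY 117954.18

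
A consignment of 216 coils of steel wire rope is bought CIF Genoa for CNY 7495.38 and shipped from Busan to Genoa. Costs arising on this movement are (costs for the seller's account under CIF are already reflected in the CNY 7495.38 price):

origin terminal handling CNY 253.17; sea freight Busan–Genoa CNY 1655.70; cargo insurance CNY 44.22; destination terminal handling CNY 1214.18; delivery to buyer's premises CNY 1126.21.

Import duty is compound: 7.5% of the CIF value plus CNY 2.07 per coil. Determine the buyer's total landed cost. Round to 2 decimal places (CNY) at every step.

Total landed cost: CNY 10845.04

CIF: the seller pays costs through ocean freight and marine insurance to the destination port.
Already in the invoice (seller's account under CIF): origin terminal, freight, insurance — exclude.
The CIF price already equals the CIF value: 7495.38
Ad valorem component: 7495.38 × 7.5% = 562.15
Specific component: 216 × 2.07 = 447.12
Import duty = 562.15 + 447.12 = 1009.27
Buyer bears: destination terminal 1214.18 + delivery 1126.21 + duty 1009.27 = 3349.66
Landed cost = invoice 7495.38 + 3349.66 = 10845.04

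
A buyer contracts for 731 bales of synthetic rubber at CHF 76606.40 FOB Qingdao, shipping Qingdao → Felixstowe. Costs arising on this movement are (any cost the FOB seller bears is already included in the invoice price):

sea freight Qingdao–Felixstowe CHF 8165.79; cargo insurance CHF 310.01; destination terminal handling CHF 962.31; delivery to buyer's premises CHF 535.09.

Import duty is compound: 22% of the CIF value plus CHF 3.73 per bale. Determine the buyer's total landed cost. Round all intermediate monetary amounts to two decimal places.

Total landed cost: CHF 108024.31

FOB: the seller bears costs until goods are on board at the origin port; the buyer bears freight, insurance and all costs thereafter.
CIF value = FOB price + freight + insurance = 76606.40 + 8165.79 + 310.01 = 85082.20
Ad valorem component: 85082.20 × 22% = 18718.08
Specific component: 731 × 3.73 = 2726.63
Import duty = 18718.08 + 2726.63 = 21444.71
Buyer bears: freight 8165.79 + insurance 310.01 + destination terminal 962.31 + delivery 535.09 + duty 21444.71 = 31417.91
Landed cost = invoice 76606.40 + 31417.91 = 108024.31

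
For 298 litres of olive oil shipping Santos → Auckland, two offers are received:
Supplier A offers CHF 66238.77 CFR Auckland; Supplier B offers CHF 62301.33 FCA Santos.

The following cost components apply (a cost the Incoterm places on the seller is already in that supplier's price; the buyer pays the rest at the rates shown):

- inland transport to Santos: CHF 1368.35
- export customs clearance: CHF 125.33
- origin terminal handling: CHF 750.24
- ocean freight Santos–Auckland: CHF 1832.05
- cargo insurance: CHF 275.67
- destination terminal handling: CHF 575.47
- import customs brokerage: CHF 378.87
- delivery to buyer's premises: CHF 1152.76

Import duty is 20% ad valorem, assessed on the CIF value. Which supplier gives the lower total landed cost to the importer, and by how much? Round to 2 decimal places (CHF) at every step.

Supplier B is cheaper by CHF 1626.18

Supplier A (CFR):
CIF value = CFR price + insurance = 66238.77 + 275.67 = 66514.44
Import duty = 66514.44 × 20% = 13302.89
Buyer bears (A): 275.67 + 575.47 + 378.87 + 1152.76 = 2382.77
Landed cost (A) = invoice 66238.77 + 2382.77 + duty 13302.89 = 81924.43
Supplier B (FCA):
CIF value = FCA price + origin terminal + freight + insurance = 62301.33 + 750.24 + 1832.05 + 275.67 = 65159.29
Import duty = 65159.29 × 20% = 13031.86
Buyer bears (B): 750.24 + 1832.05 + 275.67 + 575.47 + 378.87 + 1152.76 = 4965.06
Landed cost (B) = invoice 62301.33 + 4965.06 + duty 13031.86 = 80298.25
Difference = |81924.43 − 80298.25| = 1626.18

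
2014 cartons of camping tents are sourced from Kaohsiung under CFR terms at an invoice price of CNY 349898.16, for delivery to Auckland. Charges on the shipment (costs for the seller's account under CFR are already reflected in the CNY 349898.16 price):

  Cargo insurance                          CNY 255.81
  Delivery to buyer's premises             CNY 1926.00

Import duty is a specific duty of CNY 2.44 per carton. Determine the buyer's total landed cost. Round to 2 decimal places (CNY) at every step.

Total landed cost: CNY 356994.13

CFR: the seller pays costs through ocean freight to the destination port, but not insurance.
CIF value = CFR price + insurance = 349898.16 + 255.81 = 350153.97
Import duty = 2014 × 2.44 = 4914.16
Buyer bears: insurance 255.81 + delivery 1926.00 + duty 4914.16 = 7095.97
Landed cost = invoice 349898.16 + 7095.97 = 356994.13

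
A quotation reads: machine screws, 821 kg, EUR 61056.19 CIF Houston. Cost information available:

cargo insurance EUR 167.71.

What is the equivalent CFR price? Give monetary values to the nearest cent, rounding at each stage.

From CIF to CFR, the seller no longer bears: insurance.
CFR price = 61056.19 − 167.71 = 60888.48

CFR price: EUR 60888.48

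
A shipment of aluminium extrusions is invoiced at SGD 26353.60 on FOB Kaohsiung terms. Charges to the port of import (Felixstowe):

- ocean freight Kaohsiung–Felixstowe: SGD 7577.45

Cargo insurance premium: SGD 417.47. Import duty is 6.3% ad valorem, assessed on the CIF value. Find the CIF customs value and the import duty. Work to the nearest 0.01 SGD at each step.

CIF value: SGD 34348.52; import duty: SGD 2163.96

CIF = FOB price + freight + insurance
CIF = 26353.60 + 7577.45 + 417.47 = 34348.52
Import duty = 34348.52 × 6.3% = 2163.96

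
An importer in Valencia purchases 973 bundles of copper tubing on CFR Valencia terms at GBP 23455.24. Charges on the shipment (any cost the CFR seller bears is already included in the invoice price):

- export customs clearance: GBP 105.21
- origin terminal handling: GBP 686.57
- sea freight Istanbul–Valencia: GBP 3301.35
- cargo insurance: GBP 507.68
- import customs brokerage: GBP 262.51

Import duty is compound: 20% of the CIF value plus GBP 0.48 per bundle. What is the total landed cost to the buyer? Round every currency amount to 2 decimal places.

Total landed cost: GBP 29485.05

CFR: the seller pays costs through ocean freight to the destination port, but not insurance.
Already in the invoice (seller's account under CFR): export clearance, origin terminal, freight — exclude.
CIF value = CFR price + insurance = 23455.24 + 507.68 = 23962.92
Ad valorem component: 23962.92 × 20% = 4792.58
Specific component: 973 × 0.48 = 467.04
Import duty = 4792.58 + 467.04 = 5259.62
Buyer bears: insurance 507.68 + brokerage 262.51 + duty 5259.62 = 6029.81
Landed cost = invoice 23455.24 + 6029.81 = 29485.05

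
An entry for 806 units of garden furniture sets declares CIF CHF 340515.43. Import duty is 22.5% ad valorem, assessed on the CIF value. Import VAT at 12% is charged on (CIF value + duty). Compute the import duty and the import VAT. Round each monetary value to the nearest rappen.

Import duty: CHF 76615.97; import VAT: CHF 50055.77

Import duty = 340515.43 × 22.5% = 76615.97
VAT base = CIF + duty = 340515.43 + 76615.97 = 417131.40
Import VAT = 417131.40 × 12% = 50055.77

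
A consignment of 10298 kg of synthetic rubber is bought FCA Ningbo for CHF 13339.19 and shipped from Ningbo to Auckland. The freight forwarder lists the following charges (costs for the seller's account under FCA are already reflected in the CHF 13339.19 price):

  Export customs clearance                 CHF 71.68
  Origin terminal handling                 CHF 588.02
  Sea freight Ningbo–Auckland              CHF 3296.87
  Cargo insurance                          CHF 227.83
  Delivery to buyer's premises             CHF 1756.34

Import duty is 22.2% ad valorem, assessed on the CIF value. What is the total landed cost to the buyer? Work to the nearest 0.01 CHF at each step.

Total landed cost: CHF 23082.57

FCA: the seller delivers export-cleared goods to the carrier; the buyer bears costs from that point.
Already in the invoice (seller's account under FCA): export clearance — exclude.
CIF value = FCA price + origin terminal + freight + insurance = 13339.19 + 588.02 + 3296.87 + 227.83 = 17451.91
Import duty = 17451.91 × 22.2% = 3874.32
Buyer bears: origin terminal 588.02 + freight 3296.87 + insurance 227.83 + delivery 1756.34 + duty 3874.32 = 9743.38
Landed cost = invoice 13339.19 + 9743.38 = 23082.57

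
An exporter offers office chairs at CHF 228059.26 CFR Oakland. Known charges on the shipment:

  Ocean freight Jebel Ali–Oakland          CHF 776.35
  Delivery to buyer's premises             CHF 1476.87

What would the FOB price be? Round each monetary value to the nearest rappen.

Not relevant to the conversion: delivery — on the buyer under both terms; not part of either seller's price.
From CFR to FOB, the seller no longer bears: freight.
FOB price = 228059.26 − 776.35 = 227282.91

FOB price: CHF 227282.91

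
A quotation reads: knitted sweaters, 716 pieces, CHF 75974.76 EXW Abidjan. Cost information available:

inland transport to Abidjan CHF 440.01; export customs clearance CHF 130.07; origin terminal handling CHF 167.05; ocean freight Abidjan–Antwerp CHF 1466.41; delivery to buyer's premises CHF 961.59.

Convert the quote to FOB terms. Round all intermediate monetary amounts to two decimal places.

FOB price: CHF 76711.89

Not relevant to the conversion: freight, delivery — on the buyer under both terms; not part of either seller's price.
From EXW to FOB, the seller additionally bears: inland to port, export clearance, origin terminal.
FOB price = 75974.76 + 440.01 + 130.07 + 167.05 = 76711.89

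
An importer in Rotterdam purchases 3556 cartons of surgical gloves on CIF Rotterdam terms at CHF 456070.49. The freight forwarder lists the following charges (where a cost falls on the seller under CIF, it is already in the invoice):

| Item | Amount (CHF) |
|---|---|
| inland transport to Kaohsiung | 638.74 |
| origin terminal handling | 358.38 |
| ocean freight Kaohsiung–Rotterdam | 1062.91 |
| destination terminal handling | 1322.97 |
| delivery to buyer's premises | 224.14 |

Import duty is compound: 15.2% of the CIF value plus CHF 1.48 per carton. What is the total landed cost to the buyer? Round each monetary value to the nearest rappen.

CIF: the seller pays costs through ocean freight and marine insurance to the destination port.
Already in the invoice (seller's account under CIF): inland to port, origin terminal, freight — exclude.
The CIF price already equals the CIF value: 456070.49
Ad valorem component: 456070.49 × 15.2% = 69322.71
Specific component: 3556 × 1.48 = 5262.88
Import duty = 69322.71 + 5262.88 = 74585.59
Buyer bears: destination terminal 1322.97 + delivery 224.14 + duty 74585.59 = 76132.70
Landed cost = invoice 456070.49 + 76132.70 = 532203.19

Total landed cost: CHF 532203.19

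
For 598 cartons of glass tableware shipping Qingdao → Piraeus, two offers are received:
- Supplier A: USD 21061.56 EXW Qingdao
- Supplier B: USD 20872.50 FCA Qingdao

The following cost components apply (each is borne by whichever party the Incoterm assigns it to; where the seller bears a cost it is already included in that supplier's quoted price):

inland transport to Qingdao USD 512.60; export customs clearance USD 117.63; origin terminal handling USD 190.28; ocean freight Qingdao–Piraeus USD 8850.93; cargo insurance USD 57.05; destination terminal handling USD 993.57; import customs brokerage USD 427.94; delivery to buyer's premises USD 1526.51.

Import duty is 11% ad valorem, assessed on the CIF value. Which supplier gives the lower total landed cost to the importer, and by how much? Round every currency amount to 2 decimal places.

Supplier A (EXW):
CIF value = EXW price + inland to port + export clearance + origin terminal + freight + insurance = 21061.56 + 512.60 + 117.63 + 190.28 + 8850.93 + 57.05 = 30790.05
Import duty = 30790.05 × 11% = 3386.91
Buyer bears (A): 512.60 + 117.63 + 190.28 + 8850.93 + 57.05 + 993.57 + 427.94 + 1526.51 = 12676.51
Landed cost (A) = invoice 21061.56 + 12676.51 + duty 3386.91 = 37124.98
Supplier B (FCA):
CIF value = FCA price + origin terminal + freight + insurance = 20872.50 + 190.28 + 8850.93 + 57.05 = 29970.76
Import duty = 29970.76 × 11% = 3296.78
Buyer bears (B): 190.28 + 8850.93 + 57.05 + 993.57 + 427.94 + 1526.51 = 12046.28
Landed cost (B) = invoice 20872.50 + 12046.28 + duty 3296.78 = 36215.56
Difference = |37124.98 − 36215.56| = 909.42

Supplier B is cheaper by USD 909.42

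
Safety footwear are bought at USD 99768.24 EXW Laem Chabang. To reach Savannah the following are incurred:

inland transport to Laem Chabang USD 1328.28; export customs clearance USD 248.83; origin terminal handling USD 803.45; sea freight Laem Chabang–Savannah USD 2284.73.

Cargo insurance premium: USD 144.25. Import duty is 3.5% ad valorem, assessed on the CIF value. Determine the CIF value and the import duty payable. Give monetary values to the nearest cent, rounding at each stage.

CIF = EXW price + pre-shipment costs + freight + insurance
CIF = 99768.24 + 1328.28 + 248.83 + 803.45 + 2284.73 + 144.25 = 104577.78
Import duty = 104577.78 × 3.5% = 3660.22

CIF value: USD 104577.78; import duty: USD 3660.22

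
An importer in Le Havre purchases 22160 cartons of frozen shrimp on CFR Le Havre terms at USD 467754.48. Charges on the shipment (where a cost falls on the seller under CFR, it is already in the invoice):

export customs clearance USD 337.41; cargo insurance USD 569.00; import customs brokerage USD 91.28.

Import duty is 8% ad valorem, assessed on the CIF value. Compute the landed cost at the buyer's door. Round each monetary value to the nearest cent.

CFR: the seller pays costs through ocean freight to the destination port, but not insurance.
Already in the invoice (seller's account under CFR): export clearance — exclude.
CIF value = CFR price + insurance = 467754.48 + 569.00 = 468323.48
Import duty = 468323.48 × 8% = 37465.88
Buyer bears: insurance 569.00 + brokerage 91.28 + duty 37465.88 = 38126.16
Landed cost = invoice 467754.48 + 38126.16 = 505880.64

Total landed cost: USD 505880.64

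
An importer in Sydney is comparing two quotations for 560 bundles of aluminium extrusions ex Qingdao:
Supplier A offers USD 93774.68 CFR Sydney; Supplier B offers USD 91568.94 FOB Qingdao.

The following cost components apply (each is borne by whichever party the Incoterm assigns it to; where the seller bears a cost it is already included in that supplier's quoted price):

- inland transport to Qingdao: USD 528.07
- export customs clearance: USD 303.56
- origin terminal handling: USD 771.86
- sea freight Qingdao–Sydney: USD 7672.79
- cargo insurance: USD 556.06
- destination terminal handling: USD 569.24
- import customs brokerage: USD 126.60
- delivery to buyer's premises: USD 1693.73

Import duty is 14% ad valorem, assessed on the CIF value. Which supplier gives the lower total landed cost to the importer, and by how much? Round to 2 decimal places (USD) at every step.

Supplier A (CFR):
CIF value = CFR price + insurance = 93774.68 + 556.06 = 94330.74
Import duty = 94330.74 × 14% = 13206.30
Buyer bears (A): 556.06 + 569.24 + 126.60 + 1693.73 = 2945.63
Landed cost (A) = invoice 93774.68 + 2945.63 + duty 13206.30 = 109926.61
Supplier B (FOB):
CIF value = FOB price + freight + insurance = 91568.94 + 7672.79 + 556.06 = 99797.79
Import duty = 99797.79 × 14% = 13971.69
Buyer bears (B): 7672.79 + 556.06 + 569.24 + 126.60 + 1693.73 = 10618.42
Landed cost (B) = invoice 91568.94 + 10618.42 + duty 13971.69 = 116159.05
Difference = |109926.61 − 116159.05| = 6232.44

Supplier A is cheaper by USD 6232.44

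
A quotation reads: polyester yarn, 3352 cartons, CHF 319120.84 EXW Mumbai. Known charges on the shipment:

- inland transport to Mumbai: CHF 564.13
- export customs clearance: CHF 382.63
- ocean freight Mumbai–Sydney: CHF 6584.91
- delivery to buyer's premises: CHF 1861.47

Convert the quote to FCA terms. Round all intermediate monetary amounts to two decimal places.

FCA price: CHF 320067.60

Not relevant to the conversion: delivery, freight — on the buyer under both terms; not part of either seller's price.
From EXW to FCA, the seller additionally bears: inland to port, export clearance.
FCA price = 319120.84 + 564.13 + 382.63 = 320067.60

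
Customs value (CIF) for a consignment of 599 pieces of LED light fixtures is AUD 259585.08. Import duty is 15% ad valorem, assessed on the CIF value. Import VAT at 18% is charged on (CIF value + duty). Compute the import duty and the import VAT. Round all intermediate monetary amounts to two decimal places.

Import duty = 259585.08 × 15% = 38937.76
VAT base = CIF + duty = 259585.08 + 38937.76 = 298522.84
Import VAT = 298522.84 × 18% = 53734.11

Import duty: AUD 38937.76; import VAT: AUD 53734.11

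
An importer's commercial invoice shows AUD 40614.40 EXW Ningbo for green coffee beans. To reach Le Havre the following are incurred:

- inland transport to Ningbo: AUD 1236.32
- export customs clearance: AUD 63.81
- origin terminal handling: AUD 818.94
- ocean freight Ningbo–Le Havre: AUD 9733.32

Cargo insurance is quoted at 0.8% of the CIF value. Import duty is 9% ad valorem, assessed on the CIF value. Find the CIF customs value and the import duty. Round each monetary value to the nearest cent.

CIF value: AUD 52889.91; import duty: AUD 4760.09

Let C be the CIF value. C = EXW price + pre-shipment costs + freight + 0.8% × C
C − 0.8% × C = 40614.40 + 1236.32 + 63.81 + 818.94 + 9733.32
0.992 × C = 52466.79
C = 52466.79 / 0.992 = 52889.91
Insurance premium = 0.8% × 52889.91 = 423.12
Import duty = 52889.91 × 9% = 4760.09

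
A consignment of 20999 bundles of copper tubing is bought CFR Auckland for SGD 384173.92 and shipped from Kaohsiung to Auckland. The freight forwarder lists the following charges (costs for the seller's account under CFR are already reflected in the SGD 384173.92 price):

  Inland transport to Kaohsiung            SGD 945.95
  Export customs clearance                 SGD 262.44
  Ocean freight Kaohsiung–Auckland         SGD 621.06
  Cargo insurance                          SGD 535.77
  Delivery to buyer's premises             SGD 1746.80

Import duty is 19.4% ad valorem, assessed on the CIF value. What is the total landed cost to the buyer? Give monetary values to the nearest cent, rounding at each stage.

CFR: the seller pays costs through ocean freight to the destination port, but not insurance.
Already in the invoice (seller's account under CFR): inland to port, export clearance, freight — exclude.
CIF value = CFR price + insurance = 384173.92 + 535.77 = 384709.69
Import duty = 384709.69 × 19.4% = 74633.68
Buyer bears: insurance 535.77 + delivery 1746.80 + duty 74633.68 = 76916.25
Landed cost = invoice 384173.92 + 76916.25 = 461090.17

Total landed cost: SGD 461090.17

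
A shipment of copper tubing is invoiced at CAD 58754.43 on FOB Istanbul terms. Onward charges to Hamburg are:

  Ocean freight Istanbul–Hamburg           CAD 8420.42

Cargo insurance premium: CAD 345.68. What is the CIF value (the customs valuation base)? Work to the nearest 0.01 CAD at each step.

CIF value: CAD 67520.53

CIF = FOB price + freight + insurance
CIF = 58754.43 + 8420.42 + 345.68 = 67520.53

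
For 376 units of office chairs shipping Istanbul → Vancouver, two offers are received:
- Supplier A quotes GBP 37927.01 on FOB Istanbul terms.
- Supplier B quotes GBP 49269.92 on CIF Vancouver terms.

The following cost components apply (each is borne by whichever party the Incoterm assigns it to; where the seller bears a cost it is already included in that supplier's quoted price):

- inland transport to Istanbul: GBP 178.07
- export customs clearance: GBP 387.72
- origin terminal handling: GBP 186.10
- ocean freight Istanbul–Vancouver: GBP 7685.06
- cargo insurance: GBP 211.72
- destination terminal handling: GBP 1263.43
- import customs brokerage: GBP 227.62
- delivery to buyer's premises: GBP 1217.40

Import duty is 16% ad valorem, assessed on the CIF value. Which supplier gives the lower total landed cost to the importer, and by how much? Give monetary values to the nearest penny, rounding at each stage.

Supplier A is cheaper by GBP 3997.51

Supplier A (FOB):
CIF value = FOB price + freight + insurance = 37927.01 + 7685.06 + 211.72 = 45823.79
Import duty = 45823.79 × 16% = 7331.81
Buyer bears (A): 7685.06 + 211.72 + 1263.43 + 227.62 + 1217.40 = 10605.23
Landed cost (A) = invoice 37927.01 + 10605.23 + duty 7331.81 = 55864.05
Supplier B (CIF):
The CIF price already equals the CIF value: 49269.92
Import duty = 49269.92 × 16% = 7883.19
Buyer bears (B): 1263.43 + 227.62 + 1217.40 = 2708.45
Landed cost (B) = invoice 49269.92 + 2708.45 + duty 7883.19 = 59861.56
Difference = |55864.05 − 59861.56| = 3997.51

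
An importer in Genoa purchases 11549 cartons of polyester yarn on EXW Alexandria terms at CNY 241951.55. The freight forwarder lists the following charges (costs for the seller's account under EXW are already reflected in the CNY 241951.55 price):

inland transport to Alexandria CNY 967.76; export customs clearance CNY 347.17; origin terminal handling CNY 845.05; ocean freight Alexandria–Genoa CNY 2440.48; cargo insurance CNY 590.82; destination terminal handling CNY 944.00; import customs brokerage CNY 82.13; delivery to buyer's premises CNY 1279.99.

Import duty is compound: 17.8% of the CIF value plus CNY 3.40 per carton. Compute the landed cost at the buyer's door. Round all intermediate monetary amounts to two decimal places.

Total landed cost: CNY 332706.97

EXW: the seller makes goods available at their premises; the buyer bears all onward costs.
CIF value = EXW price + inland to port + export clearance + origin terminal + freight + insurance = 241951.55 + 967.76 + 347.17 + 845.05 + 2440.48 + 590.82 = 247142.83
Ad valorem component: 247142.83 × 17.8% = 43991.42
Specific component: 11549 × 3.40 = 39266.60
Import duty = 43991.42 + 39266.60 = 83258.02
Buyer bears: inland to port 967.76 + export clearance 347.17 + origin terminal 845.05 + freight 2440.48 + insurance 590.82 + destination terminal 944.00 + brokerage 82.13 + delivery 1279.99 + duty 83258.02 = 90755.42
Landed cost = invoice 241951.55 + 90755.42 = 332706.97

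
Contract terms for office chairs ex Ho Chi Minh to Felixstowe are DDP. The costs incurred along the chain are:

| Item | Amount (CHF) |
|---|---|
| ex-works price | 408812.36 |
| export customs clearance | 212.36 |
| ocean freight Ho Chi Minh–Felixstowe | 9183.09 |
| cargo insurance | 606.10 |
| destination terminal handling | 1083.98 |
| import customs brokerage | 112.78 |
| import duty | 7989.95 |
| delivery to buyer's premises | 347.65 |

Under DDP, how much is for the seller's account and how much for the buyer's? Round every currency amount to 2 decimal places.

Seller: CHF 428348.27; buyer: CHF 0.00

DDP: the seller bears all costs including import duty.
Seller's account: goods 408812.36 + export clearance 212.36 + freight 9183.09 + insurance 606.10 + destination terminal 1083.98 + brokerage 112.78 + duty 7989.95 + delivery 347.65 = 428348.27
Buyer's account: 0.00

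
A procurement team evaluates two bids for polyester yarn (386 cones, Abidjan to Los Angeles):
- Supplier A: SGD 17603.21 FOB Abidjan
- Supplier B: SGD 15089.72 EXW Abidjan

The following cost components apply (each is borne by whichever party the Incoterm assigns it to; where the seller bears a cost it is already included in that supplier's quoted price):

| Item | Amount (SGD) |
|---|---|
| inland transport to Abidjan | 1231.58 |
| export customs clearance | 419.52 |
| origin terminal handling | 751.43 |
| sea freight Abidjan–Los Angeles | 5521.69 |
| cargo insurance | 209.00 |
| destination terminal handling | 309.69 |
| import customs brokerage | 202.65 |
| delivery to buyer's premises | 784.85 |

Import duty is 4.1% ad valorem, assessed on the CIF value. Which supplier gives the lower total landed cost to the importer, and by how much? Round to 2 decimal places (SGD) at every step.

Supplier A (FOB):
CIF value = FOB price + freight + insurance = 17603.21 + 5521.69 + 209.00 = 23333.90
Import duty = 23333.90 × 4.1% = 956.69
Buyer bears (A): 5521.69 + 209.00 + 309.69 + 202.65 + 784.85 = 7027.88
Landed cost (A) = invoice 17603.21 + 7027.88 + duty 956.69 = 25587.78
Supplier B (EXW):
CIF value = EXW price + inland to port + export clearance + origin terminal + freight + insurance = 15089.72 + 1231.58 + 419.52 + 751.43 + 5521.69 + 209.00 = 23222.94
Import duty = 23222.94 × 4.1% = 952.14
Buyer bears (B): 1231.58 + 419.52 + 751.43 + 5521.69 + 209.00 + 309.69 + 202.65 + 784.85 = 9430.41
Landed cost (B) = invoice 15089.72 + 9430.41 + duty 952.14 = 25472.27
Difference = |25587.78 − 25472.27| = 115.51

Supplier B is cheaper by SGD 115.51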